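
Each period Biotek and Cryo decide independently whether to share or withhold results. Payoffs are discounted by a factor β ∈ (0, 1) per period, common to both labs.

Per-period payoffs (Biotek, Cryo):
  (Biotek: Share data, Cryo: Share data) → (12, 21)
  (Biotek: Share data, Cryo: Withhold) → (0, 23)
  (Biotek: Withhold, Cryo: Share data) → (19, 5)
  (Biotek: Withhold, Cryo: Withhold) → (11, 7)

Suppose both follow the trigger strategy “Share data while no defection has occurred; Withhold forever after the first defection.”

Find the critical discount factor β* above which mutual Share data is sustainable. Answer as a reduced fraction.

7/8

Biotek's threshold: (19−12)/(19−11) = 7/8.
Cryo's threshold: (23−21)/(23−7) = 1/8.
7/8 > 1/8, so Biotek binds and β* = 7/8.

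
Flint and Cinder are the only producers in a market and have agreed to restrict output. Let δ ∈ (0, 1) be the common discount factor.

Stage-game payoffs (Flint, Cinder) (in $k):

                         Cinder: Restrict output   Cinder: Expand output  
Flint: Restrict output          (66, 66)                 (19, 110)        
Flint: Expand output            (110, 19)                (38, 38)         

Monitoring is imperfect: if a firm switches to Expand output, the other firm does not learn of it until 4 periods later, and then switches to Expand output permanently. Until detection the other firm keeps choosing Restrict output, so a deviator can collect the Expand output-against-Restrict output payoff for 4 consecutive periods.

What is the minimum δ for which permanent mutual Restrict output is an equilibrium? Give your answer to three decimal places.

A deviator earns 110 for 4 periods, then 38 forever; cooperating earns 66 forever. Multiplying the IC by (1−δ):
66 ≥ 110(1−δ^4) + 38δ^4, so 72·δ^4 ≥ 44 and δ^4 ≥ 11/18.
δ ≥ (11/18)^(1/4) ≈ 0.884.

0.884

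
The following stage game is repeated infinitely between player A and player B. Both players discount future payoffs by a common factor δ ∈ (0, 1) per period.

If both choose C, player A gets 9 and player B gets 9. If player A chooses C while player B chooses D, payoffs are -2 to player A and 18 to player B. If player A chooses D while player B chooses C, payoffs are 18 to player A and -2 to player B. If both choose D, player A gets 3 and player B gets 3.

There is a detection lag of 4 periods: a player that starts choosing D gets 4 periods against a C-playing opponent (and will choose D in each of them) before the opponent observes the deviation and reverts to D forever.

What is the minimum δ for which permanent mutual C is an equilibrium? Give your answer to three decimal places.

0.880

The best deviation is to choose D for all 4 undetected periods, earning 18 each, then 3 forever once detected.
Deviation value: 18(1−δ^4)/(1−δ) + 3δ^4/(1−δ); cooperation value: 9/(1−δ).
IC: 9 ≥ 18(1−δ^4) + 3δ^4 = 18 − 15δ^4.
So δ^4 ≥ 9/15 = 3/5, giving δ ≥ (3/5)^(1/4) ≈ 0.880.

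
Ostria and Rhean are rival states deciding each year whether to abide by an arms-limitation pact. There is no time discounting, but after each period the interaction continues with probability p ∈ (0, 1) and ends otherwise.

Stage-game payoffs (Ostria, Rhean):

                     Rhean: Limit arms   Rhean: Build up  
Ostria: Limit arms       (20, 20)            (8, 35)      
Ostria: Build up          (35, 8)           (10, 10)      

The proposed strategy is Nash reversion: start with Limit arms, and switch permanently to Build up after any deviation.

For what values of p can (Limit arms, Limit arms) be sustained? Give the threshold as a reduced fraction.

With no time discounting, the continuation probability p plays the role of the discount factor.
Grim-trigger IC: 20/(1−p) ≥ 35 + 10p/(1−p) ⇒ p ≥ (35−20)/(35−10) = 3/5.

3/5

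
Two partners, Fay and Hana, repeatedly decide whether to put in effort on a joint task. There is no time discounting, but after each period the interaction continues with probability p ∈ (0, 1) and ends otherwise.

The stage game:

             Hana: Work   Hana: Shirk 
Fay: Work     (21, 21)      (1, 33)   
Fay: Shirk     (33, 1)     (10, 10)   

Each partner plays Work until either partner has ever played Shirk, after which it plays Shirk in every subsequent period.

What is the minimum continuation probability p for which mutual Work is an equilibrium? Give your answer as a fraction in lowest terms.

With no time discounting, the continuation probability p plays the role of the discount factor.
Grim-trigger IC: 21/(1−p) ≥ 33 + 10p/(1−p) ⇒ p ≥ (33−21)/(33−10) = 12/23.

12/23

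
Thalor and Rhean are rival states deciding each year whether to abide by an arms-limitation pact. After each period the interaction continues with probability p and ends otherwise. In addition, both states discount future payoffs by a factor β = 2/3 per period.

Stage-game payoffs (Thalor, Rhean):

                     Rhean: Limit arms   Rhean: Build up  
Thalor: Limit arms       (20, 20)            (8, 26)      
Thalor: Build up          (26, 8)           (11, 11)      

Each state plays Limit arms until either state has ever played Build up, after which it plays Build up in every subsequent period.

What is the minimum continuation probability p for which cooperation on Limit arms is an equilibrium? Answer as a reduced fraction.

3/5

With continuation probability p and discount β, the effective per-period discount factor is βp.
Grim-trigger IC: βp ≥ (26−20)/(26−11) = 2/5.
So p ≥ (2/5)/(2/3) = 3/5.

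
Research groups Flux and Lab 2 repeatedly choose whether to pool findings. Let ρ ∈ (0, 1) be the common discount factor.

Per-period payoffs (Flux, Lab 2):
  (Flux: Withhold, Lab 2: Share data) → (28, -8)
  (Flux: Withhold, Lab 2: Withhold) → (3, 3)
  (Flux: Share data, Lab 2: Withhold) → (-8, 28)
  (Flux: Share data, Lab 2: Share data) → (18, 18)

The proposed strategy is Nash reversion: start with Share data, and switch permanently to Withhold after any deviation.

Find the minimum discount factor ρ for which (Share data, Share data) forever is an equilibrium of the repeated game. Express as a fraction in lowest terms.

18/(1−ρ) ≥ 28 + 3ρ/(1−ρ)
18 ≥ 28 − 25ρ
ρ ≥ 10/25 = 2/5.

2/5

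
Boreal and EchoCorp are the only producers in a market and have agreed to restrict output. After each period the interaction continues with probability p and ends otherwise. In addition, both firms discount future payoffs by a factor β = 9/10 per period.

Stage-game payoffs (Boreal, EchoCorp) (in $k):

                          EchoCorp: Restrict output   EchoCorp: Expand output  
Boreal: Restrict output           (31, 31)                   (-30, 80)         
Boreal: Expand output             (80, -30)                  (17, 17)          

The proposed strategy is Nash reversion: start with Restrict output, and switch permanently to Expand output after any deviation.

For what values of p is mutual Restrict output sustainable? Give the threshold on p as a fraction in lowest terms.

70/81

With continuation probability p and discount β, the effective per-period discount factor is βp.
Grim-trigger IC: βp ≥ (80−31)/(80−17) = 7/9.
So p ≥ (7/9)/(9/10) = 70/81.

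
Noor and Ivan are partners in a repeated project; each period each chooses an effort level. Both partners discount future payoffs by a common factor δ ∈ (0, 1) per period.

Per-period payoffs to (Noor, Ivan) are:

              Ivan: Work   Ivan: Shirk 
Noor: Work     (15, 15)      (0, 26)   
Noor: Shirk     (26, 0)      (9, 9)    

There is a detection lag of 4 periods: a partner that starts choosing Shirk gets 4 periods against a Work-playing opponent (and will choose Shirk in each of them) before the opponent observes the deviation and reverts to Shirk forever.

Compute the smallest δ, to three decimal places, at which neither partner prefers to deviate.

Deviating for the 4 undetected periods gains 26−15 = 11 per period over cooperation, then loses 15−9 = 6 per period forever once punishment starts.
Gain: 11(1 + δ + … + δ^3); loss: 6·δ^4/(1−δ).
No profitable deviation ⇔ 11(1−δ^4) ≤ 6·δ^4, i.e. δ^4 ≥ 11/(11+6) = 11/17.
Hence δ ≥ (11/17)^(1/4) ≈ 0.897.

0.897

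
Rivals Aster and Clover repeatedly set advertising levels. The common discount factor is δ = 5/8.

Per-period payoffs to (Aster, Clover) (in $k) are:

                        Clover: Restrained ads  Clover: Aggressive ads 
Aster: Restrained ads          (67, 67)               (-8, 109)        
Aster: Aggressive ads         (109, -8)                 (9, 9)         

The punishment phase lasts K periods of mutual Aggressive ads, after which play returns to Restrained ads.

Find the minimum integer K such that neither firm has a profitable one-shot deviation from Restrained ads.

No profitable deviation requires (67−9)(δ+…+δ^K) ≥ 109−67, i.e. δ+…+δ^K ≥ 21/29 ≈ 0.7241.
With δ = 5/8, the partial sums are K=1: 0.6250, K=2: 1.0156.
K = 2 is the first length at which the sum reaches 0.7241.

2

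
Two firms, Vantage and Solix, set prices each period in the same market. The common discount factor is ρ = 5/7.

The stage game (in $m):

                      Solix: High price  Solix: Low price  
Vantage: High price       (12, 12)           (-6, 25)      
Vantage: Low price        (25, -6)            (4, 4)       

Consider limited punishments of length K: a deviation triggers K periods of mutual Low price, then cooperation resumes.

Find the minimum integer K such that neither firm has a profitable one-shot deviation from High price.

Need Σ_{k=1}^{K} ρ^k ≥ (25−12)/(12−4) = 1.6250 at ρ = 5/7.
At K = 3 the sum is 1.5889 < 1.6250; at K = 4 it is 1.8492 ≥ 1.6250.
So the minimum punishment length is K = 4.

4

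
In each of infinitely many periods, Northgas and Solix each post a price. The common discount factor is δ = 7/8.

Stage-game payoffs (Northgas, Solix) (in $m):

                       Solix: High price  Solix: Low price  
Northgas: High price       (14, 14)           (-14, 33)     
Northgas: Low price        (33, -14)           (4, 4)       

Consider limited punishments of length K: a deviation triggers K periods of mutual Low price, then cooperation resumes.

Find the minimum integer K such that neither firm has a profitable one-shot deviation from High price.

No profitable deviation requires (14−4)(δ+…+δ^K) ≥ 33−14, i.e. δ+…+δ^K ≥ 19/10 ≈ 1.9000.
With δ = 7/8, the partial sums are K=1: 0.8750, K=2: 1.6406, K=3: 2.3105.
K = 3 is the first length at which the sum reaches 1.9000.

3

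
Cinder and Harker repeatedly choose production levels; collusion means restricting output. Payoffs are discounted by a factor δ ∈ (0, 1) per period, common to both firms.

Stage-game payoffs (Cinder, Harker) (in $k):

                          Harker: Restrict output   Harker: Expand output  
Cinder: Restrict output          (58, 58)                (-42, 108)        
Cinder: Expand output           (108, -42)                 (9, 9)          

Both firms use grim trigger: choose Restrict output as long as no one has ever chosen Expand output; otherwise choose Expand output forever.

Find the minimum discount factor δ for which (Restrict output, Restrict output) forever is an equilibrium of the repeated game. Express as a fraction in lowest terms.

58/(1−δ) ≥ 108 + 9δ/(1−δ)
58 ≥ 108 − 99δ
δ ≥ 50/99.

50/99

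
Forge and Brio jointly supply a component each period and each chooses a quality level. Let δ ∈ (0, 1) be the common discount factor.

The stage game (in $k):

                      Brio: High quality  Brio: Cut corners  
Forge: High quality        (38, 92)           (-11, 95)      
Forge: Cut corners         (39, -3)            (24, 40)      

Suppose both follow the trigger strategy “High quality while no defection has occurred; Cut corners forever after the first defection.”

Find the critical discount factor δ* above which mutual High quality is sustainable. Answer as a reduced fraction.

1/15

Forge's threshold: (39−38)/(39−24) = 1/15.
Brio's threshold: (95−92)/(95−40) = 3/55.
1/15 > 3/55, so Forge binds and δ* = 1/15.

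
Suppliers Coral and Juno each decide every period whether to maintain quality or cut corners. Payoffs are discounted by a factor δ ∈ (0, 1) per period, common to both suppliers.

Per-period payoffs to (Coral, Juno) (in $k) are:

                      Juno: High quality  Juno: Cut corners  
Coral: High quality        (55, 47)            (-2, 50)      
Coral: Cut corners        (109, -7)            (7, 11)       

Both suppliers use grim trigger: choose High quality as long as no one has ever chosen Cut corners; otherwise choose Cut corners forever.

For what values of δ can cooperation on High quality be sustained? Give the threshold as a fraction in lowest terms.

9/17

Coral's threshold: (109−55)/(109−7) = 9/17.
Juno's threshold: (50−47)/(50−11) = 1/13.
9/17 > 1/13, so Coral binds and δ* = 9/17.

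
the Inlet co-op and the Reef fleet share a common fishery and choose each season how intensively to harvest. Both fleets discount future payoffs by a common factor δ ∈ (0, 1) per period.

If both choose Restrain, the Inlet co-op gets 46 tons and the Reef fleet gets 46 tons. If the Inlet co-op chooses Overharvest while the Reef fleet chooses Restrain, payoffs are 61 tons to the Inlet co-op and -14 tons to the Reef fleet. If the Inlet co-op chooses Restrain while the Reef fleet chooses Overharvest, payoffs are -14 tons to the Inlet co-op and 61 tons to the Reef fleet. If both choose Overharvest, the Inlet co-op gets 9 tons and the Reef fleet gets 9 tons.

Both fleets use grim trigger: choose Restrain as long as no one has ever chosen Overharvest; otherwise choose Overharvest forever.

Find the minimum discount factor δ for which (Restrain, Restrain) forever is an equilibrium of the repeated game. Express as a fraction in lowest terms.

15/52

One-period gain from deviating is 61 − 46 = 15. The loss is 46 − 9 = 37 in every subsequent period, with present value 37·δ/(1−δ).
Deviation is unprofitable when 37·δ/(1−δ) ≥ 15, i.e. δ/(1−δ) ≥ 15/37.
Equivalently δ ≥ 15/(15+37) = 15/52.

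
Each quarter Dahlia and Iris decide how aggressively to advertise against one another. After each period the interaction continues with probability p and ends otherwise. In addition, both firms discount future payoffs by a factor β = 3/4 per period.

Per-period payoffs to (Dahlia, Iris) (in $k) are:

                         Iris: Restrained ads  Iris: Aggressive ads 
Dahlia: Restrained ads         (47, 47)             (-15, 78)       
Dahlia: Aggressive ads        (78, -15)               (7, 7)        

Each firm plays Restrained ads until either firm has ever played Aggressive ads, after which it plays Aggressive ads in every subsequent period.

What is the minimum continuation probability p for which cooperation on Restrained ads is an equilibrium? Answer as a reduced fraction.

With continuation probability p and discount β, the effective per-period discount factor is βp.
Grim-trigger IC: βp ≥ (78−47)/(78−7) = 31/71.
So p ≥ (31/71)/(3/4) = 124/213.

124/213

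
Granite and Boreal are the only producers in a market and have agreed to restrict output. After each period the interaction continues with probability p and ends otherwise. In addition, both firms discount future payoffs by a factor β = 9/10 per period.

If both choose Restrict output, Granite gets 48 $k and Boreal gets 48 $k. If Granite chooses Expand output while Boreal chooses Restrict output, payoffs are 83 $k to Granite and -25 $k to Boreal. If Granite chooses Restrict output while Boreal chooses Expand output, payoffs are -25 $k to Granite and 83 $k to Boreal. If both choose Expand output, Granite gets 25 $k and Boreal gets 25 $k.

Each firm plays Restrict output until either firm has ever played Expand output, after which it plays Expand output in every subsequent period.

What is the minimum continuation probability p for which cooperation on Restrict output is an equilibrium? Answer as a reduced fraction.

Expected continuation weight on next period's payoff is β·p = 9/10·p, which plays the role of the discount factor.
Cooperation requires 9/10·p ≥ (83−48)/(83−25) = 35/58, hence p ≥ 175/261.

175/261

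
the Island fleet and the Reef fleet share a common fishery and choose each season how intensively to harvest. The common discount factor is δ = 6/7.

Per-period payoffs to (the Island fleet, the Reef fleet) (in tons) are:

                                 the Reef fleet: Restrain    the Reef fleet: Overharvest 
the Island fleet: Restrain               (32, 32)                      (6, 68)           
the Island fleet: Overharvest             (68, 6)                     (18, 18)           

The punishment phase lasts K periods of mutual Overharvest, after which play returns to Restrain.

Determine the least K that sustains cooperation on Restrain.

4

IC: δ(1−δ^K)/(1−δ) ≥ (68−32)/(32−18) = 18/7.
With δ = 6/7: need 1 − δ^K ≥ 18/7·(1−6/7)/(6/7), i.e. δ^K ≤ 0.5714.
Since (6/7)^3 = 0.6297 and (6/7)^4 = 0.5398, the smallest such K is 4.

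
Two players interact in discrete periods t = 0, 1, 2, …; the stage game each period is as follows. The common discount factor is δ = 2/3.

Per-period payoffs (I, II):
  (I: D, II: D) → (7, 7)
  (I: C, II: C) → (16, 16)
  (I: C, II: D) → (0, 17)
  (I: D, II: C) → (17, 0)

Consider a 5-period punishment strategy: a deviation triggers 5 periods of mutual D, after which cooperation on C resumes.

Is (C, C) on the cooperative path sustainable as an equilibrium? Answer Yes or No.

A one-shot deviation gives 17 now, then 7 for 5 periods, then back to 16.
Gain from deviating: (17−16) today; loss: (16−7) in each of the next 5 periods.
No-deviation condition: (16−7)(δ+…+δ^5) ≥ 17−16, i.e. δ+…+δ^5 ≥ 1/9.
At δ = 2/3: δ+…+δ^5 = 1.7366 ≥ 0.1111.
So cooperation is sustainable.

Yes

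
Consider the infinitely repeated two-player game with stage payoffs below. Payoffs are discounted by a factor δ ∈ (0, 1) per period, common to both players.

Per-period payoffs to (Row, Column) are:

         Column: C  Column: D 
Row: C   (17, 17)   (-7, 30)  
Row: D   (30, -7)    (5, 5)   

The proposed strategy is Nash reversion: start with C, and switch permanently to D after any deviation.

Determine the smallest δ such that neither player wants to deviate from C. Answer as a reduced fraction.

Under grim trigger the critical discount factor is (T−C)/(T−P) with T = 30, C = 17, P = 5.
δ* = (30−17)/(30−5) = 13/25.

13/25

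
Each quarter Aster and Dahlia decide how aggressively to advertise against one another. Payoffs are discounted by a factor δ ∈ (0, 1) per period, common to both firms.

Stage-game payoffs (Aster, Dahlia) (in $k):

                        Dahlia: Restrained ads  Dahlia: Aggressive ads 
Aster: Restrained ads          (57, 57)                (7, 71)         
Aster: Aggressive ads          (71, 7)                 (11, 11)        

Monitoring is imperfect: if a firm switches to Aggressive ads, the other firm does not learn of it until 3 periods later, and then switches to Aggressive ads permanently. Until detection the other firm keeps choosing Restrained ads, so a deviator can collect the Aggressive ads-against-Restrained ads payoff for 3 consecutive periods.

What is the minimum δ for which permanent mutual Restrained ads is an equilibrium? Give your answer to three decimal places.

0.616

A deviator earns 71 for 3 periods, then 11 forever; cooperating earns 57 forever. Multiplying the IC by (1−δ):
57 ≥ 71(1−δ^3) + 11δ^3, so 60·δ^3 ≥ 14 and δ^3 ≥ 7/30.
δ ≥ (7/30)^(1/3) ≈ 0.616.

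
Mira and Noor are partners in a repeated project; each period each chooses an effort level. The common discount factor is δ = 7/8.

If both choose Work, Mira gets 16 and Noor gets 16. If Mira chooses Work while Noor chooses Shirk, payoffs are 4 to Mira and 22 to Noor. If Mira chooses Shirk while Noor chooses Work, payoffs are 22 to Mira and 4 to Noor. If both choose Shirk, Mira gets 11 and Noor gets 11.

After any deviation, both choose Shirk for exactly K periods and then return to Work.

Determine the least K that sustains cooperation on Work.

2

No profitable deviation requires (16−11)(δ+…+δ^K) ≥ 22−16, i.e. δ+…+δ^K ≥ 6/5 ≈ 1.2000.
With δ = 7/8, the partial sums are K=1: 0.8750, K=2: 1.6406.
K = 2 is the first length at which the sum reaches 1.2000.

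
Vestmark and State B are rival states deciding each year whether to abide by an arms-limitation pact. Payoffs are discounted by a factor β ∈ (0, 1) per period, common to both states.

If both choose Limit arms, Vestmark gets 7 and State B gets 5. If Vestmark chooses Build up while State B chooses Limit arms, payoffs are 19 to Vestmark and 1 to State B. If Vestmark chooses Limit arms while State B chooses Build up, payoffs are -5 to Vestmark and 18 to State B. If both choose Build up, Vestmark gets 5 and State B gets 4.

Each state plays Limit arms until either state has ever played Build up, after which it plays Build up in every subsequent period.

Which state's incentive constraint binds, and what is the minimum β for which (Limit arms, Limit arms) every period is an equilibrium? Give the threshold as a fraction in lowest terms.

For Vestmark: deviation gain 19−7 = 12, per-period punishment loss 7−5 = 2. IC gives β ≥ 12/14 = 6/7.
For State B: gain 13, loss 1 per period, so β ≥ 13/14.
The tighter constraint is State B's, so cooperation needs β ≥ 13/14.

State B; β ≥ 13/14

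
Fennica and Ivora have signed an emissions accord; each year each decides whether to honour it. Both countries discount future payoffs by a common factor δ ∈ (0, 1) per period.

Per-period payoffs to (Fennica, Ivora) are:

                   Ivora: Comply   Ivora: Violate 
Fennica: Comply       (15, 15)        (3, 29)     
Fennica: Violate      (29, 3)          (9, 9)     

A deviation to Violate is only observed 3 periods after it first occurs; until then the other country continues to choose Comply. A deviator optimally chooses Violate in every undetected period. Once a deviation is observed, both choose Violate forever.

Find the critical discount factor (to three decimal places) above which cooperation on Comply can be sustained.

Deviating for the 3 undetected periods gains 29−15 = 14 per period over cooperation, then loses 15−9 = 6 per period forever once punishment starts.
Gain: 14(1 + δ + … + δ^2); loss: 6·δ^3/(1−δ).
No profitable deviation ⇔ 14(1−δ^3) ≤ 6·δ^3, i.e. δ^3 ≥ 14/(14+6) = 7/10.
Hence δ ≥ (7/10)^(1/3) ≈ 0.888.

0.888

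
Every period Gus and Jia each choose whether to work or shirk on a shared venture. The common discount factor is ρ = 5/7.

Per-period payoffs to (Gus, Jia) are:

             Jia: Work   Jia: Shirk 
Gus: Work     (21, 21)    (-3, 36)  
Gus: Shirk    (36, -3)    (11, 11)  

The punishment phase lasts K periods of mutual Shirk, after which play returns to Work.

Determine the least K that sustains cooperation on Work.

3

No profitable deviation requires (21−11)(ρ+…+ρ^K) ≥ 36−21, i.e. ρ+…+ρ^K ≥ 3/2 ≈ 1.5000.
With ρ = 5/7, the partial sums are K=1: 0.7143, K=2: 1.2245, K=3: 1.5889.
K = 3 is the first length at which the sum reaches 1.5000.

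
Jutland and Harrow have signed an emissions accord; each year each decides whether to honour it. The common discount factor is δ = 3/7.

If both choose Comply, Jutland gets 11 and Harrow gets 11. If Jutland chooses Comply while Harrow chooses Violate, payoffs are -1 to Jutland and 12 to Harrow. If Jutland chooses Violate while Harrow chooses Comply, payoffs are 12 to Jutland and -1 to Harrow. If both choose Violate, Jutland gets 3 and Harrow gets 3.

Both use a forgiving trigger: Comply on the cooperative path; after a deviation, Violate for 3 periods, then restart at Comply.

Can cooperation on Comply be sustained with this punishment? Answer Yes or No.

Yes

A one-shot deviation gives 12 now, then 3 for 3 periods, then back to 11.
Gain from deviating: (12−11) today; loss: (11−3) in each of the next 3 periods.
No-deviation condition: (11−3)(δ+…+δ^3) ≥ 12−11, i.e. δ+…+δ^3 ≥ 1/8.
At δ = 3/7: δ+…+δ^3 = 0.6910 ≥ 0.1250.
So cooperation is sustainable.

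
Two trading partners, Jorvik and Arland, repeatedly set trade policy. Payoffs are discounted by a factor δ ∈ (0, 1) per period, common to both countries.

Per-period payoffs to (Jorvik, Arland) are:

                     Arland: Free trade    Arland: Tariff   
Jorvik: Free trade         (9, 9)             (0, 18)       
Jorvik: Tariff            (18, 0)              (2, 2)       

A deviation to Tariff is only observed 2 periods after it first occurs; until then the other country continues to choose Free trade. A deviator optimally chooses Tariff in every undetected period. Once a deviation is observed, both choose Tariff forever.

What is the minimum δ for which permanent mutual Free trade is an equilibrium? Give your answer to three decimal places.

A deviator earns 18 for 2 periods, then 2 forever; cooperating earns 9 forever. Multiplying the IC by (1−δ):
9 ≥ 18(1−δ^2) + 2δ^2, so 16·δ^2 ≥ 9 and δ^2 ≥ 9/16.
δ ≥ (9/16)^(1/2) ≈ 0.750.

0.750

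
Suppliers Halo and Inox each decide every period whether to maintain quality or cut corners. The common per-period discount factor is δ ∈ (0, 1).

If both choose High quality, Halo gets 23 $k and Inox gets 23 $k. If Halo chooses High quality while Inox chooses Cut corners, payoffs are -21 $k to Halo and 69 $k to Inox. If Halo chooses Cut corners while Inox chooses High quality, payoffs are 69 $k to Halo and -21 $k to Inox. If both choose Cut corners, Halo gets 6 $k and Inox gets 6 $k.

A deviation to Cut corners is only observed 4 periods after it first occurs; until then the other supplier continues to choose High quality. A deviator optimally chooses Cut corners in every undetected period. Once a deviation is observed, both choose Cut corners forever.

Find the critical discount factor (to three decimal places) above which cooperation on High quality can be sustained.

The best deviation is to choose Cut corners for all 4 undetected periods, earning 69 each, then 6 forever once detected.
Deviation value: 69(1−δ^4)/(1−δ) + 6δ^4/(1−δ); cooperation value: 23/(1−δ).
IC: 23 ≥ 69(1−δ^4) + 6δ^4 = 69 − 63δ^4.
So δ^4 ≥ 46/63, giving δ ≥ (46/63)^(1/4) ≈ 0.924.

0.924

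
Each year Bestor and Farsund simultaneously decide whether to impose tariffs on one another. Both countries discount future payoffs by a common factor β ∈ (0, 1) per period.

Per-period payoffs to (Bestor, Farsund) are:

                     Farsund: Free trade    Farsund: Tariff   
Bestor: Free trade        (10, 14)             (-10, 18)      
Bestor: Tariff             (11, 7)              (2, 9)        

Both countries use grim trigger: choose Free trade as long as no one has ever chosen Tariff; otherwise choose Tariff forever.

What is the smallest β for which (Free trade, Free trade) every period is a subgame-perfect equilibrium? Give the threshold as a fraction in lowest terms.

4/9

For Bestor: deviation gain 11−10 = 1, per-period punishment loss 10−2 = 8. IC gives β ≥ 1/9.
For Farsund: gain 4, loss 5 per period, so β ≥ 4/9.
The tighter constraint is Farsund's, so cooperation needs β ≥ 4/9.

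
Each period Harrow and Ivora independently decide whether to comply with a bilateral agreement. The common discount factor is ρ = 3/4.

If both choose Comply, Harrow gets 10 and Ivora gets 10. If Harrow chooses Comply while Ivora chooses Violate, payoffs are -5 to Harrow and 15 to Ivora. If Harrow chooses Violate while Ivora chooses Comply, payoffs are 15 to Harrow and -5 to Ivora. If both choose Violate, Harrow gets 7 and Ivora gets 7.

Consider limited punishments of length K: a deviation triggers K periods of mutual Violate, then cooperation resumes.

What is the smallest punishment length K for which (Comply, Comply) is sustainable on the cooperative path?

3

Need Σ_{k=1}^{K} ρ^k ≥ (15−10)/(10−7) = 1.6667 at ρ = 3/4.
At K = 2 the sum is 1.3125 < 1.6667; at K = 3 it is 1.7344 ≥ 1.6667.
So the minimum punishment length is K = 3.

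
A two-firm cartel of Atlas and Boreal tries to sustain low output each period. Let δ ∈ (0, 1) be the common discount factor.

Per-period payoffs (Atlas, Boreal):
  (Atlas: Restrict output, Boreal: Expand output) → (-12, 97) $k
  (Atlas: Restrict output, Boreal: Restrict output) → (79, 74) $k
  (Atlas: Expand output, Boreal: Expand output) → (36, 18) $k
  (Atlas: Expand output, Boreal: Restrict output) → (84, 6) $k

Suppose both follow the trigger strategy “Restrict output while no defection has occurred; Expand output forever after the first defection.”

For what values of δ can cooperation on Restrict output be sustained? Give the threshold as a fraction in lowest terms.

Atlas: cooperation gives 79 each period; deviation gives 84 once then 36 forever.
  79/(1−δ) ≥ 84 + 36δ/(1−δ) ⇒ δ ≥ 5/48.
Boreal: cooperation gives 74 each period; deviation gives 97 once then 18 forever.
  δ ≥ 23/79.
Both must hold, so the binding constraint is Boreal's: δ ≥ 23/79.

23/79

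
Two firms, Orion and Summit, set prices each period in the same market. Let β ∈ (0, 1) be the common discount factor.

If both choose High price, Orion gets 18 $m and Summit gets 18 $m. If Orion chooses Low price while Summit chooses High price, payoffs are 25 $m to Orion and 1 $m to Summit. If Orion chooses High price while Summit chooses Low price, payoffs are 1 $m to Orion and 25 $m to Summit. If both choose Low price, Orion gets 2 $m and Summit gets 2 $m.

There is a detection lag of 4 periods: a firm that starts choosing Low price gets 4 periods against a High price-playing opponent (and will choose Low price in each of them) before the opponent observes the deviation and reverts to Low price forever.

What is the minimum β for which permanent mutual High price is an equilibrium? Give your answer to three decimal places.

A deviator earns 25 for 4 periods, then 2 forever; cooperating earns 18 forever. Multiplying the IC by (1−β):
18 ≥ 25(1−β^4) + 2β^4, so 23·β^4 ≥ 7 and β^4 ≥ 7/23.
β ≥ (7/23)^(1/4) ≈ 0.743.

0.743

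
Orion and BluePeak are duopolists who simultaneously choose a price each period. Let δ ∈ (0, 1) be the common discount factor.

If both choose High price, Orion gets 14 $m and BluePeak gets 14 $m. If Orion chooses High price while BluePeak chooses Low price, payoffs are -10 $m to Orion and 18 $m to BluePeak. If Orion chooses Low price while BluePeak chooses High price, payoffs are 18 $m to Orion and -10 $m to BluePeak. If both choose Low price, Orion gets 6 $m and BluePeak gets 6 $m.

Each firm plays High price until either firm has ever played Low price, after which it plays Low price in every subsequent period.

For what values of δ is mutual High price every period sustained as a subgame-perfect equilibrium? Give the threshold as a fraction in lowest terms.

1/3

One-period gain from deviating is 18 − 14 = 4. The loss is 14 − 6 = 8 in every subsequent period, with present value 8·δ/(1−δ).
Deviation is unprofitable when 8·δ/(1−δ) ≥ 4, i.e. δ/(1−δ) ≥ 1/2.
Equivalently δ ≥ 4/(4+8) = 1/3.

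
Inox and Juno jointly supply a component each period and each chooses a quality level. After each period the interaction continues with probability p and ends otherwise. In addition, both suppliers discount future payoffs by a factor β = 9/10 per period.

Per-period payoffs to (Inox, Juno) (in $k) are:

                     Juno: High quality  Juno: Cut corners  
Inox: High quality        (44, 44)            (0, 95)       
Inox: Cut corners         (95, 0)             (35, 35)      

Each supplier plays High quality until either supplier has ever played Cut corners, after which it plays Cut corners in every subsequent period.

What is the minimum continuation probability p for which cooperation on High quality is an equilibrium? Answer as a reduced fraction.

17/18

With continuation probability p and discount β, the effective per-period discount factor is βp.
Grim-trigger IC: βp ≥ (95−44)/(95−35) = 17/20.
So p ≥ (17/20)/(9/10) = 17/18.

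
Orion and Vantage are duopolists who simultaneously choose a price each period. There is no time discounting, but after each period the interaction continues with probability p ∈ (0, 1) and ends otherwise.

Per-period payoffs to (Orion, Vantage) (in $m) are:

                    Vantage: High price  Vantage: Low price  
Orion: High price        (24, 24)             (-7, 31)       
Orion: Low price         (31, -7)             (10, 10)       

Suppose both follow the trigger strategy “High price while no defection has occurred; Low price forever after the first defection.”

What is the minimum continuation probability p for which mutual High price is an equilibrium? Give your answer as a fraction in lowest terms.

1/3

Expected cooperation value is 24 + p·24 + p²·24 + … = 24/(1−p); deviation gives 31 + p·10/(1−p).
24 ≥ 31(1−p) + 10p ⇒ 21p ≥ 7 ⇒ p ≥ 7/21 = 1/3.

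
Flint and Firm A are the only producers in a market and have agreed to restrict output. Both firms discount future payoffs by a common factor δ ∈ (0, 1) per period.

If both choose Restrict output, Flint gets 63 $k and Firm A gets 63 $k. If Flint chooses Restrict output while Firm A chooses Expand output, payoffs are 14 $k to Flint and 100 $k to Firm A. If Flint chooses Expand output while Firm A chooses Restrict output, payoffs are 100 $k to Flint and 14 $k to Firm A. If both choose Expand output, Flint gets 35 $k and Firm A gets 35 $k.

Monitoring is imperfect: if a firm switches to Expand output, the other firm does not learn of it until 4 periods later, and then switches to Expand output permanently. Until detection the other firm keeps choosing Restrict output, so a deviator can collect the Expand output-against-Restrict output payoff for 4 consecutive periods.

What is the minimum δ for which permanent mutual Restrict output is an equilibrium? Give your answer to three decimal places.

0.869

A deviator earns 100 for 4 periods, then 35 forever; cooperating earns 63 forever. Multiplying the IC by (1−δ):
63 ≥ 100(1−δ^4) + 35δ^4, so 65·δ^4 ≥ 37 and δ^4 ≥ 37/65.
δ ≥ (37/65)^(1/4) ≈ 0.869.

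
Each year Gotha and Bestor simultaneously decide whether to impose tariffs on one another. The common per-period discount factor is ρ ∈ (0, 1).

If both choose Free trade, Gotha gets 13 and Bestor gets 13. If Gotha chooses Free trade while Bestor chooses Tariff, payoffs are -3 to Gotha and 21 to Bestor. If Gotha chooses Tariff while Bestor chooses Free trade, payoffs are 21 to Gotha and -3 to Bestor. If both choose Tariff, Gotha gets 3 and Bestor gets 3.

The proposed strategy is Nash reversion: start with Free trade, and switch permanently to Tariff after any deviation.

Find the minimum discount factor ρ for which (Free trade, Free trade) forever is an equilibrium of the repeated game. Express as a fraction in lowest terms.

Cooperation forever yields 13 each period: 13/(1−ρ).
Deviating yields 21 once, then 3 forever: 21 + 3ρ/(1−ρ).
No profitable deviation requires 13/(1−ρ) ≥ 21 + 3ρ/(1−ρ).
Multiplying by (1−ρ): 13 ≥ 21(1−ρ) + 3ρ = 21 − 18ρ.
So 18ρ ≥ 8, i.e. ρ ≥ 8/18 = 4/9.

4/9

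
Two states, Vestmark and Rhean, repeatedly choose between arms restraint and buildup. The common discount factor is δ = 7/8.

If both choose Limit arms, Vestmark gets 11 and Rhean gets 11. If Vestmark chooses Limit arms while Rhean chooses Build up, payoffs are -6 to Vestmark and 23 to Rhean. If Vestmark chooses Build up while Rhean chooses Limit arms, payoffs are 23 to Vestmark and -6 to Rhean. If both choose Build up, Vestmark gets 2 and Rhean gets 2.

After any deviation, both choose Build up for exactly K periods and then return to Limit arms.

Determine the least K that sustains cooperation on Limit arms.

2

IC: δ(1−δ^K)/(1−δ) ≥ (23−11)/(11−2) = 4/3.
With δ = 7/8: need 1 − δ^K ≥ 4/3·(1−7/8)/(7/8), i.e. δ^K ≤ 0.8095.
Since (7/8)^1 = 0.8750 and (7/8)^2 = 0.7656, the smallest such K is 2.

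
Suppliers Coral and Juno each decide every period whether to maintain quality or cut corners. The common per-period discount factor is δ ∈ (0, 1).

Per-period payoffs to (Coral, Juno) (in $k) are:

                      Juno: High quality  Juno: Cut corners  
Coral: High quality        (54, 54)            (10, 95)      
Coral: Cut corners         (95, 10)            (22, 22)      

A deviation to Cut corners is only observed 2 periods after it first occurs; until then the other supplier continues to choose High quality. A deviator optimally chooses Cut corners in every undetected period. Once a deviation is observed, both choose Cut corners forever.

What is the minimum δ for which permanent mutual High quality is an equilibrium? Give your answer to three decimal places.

0.749

Deviating for the 2 undetected periods gains 95−54 = 41 per period over cooperation, then loses 54−22 = 32 per period forever once punishment starts.
Gain: 41(1 + δ + … + δ^1); loss: 32·δ^2/(1−δ).
No profitable deviation ⇔ 41(1−δ^2) ≤ 32·δ^2, i.e. δ^2 ≥ 41/(41+32) = 41/73.
Hence δ ≥ (41/73)^(1/2) ≈ 0.749.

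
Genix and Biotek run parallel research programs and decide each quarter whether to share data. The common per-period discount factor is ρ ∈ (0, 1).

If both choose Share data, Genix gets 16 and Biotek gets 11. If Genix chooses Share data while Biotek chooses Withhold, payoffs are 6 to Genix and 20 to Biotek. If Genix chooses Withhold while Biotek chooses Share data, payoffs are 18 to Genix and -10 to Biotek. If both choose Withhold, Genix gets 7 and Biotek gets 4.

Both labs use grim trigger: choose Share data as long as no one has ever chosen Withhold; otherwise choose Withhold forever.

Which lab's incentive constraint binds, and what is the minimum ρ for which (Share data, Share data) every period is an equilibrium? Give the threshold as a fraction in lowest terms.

Biotek; ρ ≥ 9/16

Genix: cooperation gives 16 each period; deviation gives 18 once then 7 forever.
  16/(1−ρ) ≥ 18 + 7ρ/(1−ρ) ⇒ ρ ≥ 2/11.
Biotek: cooperation gives 11 each period; deviation gives 20 once then 4 forever.
  ρ ≥ 9/16.
Both must hold, so the binding constraint is Biotek's: ρ ≥ 9/16.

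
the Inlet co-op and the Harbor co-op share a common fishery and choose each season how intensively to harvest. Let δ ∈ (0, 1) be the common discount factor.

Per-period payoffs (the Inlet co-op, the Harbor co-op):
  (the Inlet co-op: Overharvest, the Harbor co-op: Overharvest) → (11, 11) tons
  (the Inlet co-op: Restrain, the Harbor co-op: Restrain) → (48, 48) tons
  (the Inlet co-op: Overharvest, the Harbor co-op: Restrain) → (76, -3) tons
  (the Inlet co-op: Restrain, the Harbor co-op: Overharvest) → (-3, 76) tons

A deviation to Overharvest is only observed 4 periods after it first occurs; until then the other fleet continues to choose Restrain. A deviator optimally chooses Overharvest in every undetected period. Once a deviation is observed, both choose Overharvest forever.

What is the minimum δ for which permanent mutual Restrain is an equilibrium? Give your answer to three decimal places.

A deviator earns 76 for 4 periods, then 11 forever; cooperating earns 48 forever. Multiplying the IC by (1−δ):
48 ≥ 76(1−δ^4) + 11δ^4, so 65·δ^4 ≥ 28 and δ^4 ≥ 28/65.
δ ≥ (28/65)^(1/4) ≈ 0.810.

0.810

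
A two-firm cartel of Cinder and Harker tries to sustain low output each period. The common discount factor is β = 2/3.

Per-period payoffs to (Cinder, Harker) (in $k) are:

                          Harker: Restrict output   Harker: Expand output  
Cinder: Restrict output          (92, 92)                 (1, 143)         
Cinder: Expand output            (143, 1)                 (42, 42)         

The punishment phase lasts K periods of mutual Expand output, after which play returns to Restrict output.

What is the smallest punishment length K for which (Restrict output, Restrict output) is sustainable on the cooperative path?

2

Need Σ_{k=1}^{K} β^k ≥ (143−92)/(92−42) = 1.0200 at β = 2/3.
At K = 1 the sum is 0.6667 < 1.0200; at K = 2 it is 1.1111 ≥ 1.0200.
So the minimum punishment length is K = 2.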